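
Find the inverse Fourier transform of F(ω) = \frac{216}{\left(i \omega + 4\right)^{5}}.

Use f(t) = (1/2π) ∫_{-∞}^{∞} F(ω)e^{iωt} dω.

f(t) = 9 t^{4} e^{- 4 t} u\left(t\right)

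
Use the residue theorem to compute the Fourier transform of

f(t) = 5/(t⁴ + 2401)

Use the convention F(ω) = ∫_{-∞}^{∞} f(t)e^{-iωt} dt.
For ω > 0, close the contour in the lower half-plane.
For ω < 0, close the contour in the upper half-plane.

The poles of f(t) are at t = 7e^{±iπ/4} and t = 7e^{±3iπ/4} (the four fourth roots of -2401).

Let g(z) = f(z)e^{-iωz}; for large |z| the factor e^{-iωz} decays in the lower half-plane when ω > 0 and in the upper half-plane when ω < 0.

Case ω > 0 (lower half-plane, clockwise contour ⇒ F(ω) = -2πi·ΣRes):
  Res_{z = - \frac{7 \sqrt{2}}{2} - \frac{7 \sqrt{2} i}{2}} g(z) = \frac{5 \sqrt{2} i \left(1 - i\right) e^{\frac{7 \sqrt{2} \omega \left(-1 + i\right)}{2}}}{2744}
  Res_{z = \frac{7 \sqrt{2}}{2} - \frac{7 \sqrt{2} i}{2}} g(z) = \frac{5 \sqrt{2} i \left(1 + i\right) e^{- \frac{7 \sqrt{2} \omega \left(1 + i\right)}{2}}}{2744}
  F(ω) = -2πi·ΣRes = \frac{5 \sqrt{2} \pi \left(1 - i\right) \left(e^{7 \sqrt{2} i \omega} + i\right) e^{- \frac{7 \sqrt{2} \omega \left(1 + i\right)}{2}}}{1372} = \frac{5 \pi e^{- \frac{7 \sqrt{2} \omega}{2}} \sin{\left(\frac{7 \sqrt{2} \omega}{2} + \frac{\pi}{4} \right)}}{343}

Case ω < 0 (upper half-plane, counterclockwise contour ⇒ F(ω) = +2πi·ΣRes):
  Res_{z = \frac{7 \sqrt{2}}{2} + \frac{7 \sqrt{2} i}{2}} g(z) = \frac{5 \sqrt{2} i \left(-1 + i\right) e^{\frac{7 \sqrt{2} \omega \left(1 - i\right)}{2}}}{2744}
  Res_{z = - \frac{7 \sqrt{2}}{2} + \frac{7 \sqrt{2} i}{2}} g(z) = \frac{5 \sqrt{2} \left(1 - i\right) e^{\frac{7 \sqrt{2} \omega \left(1 + i\right)}{2}}}{2744}
  F(ω) = 2πi·ΣRes = - \frac{5 \sqrt{2} i \pi \left(i \left(1 - i\right) e^{\frac{7 \sqrt{2} \omega \left(1 - i\right)}{2}} - \left(1 - i\right) e^{\frac{7 \sqrt{2} \omega \left(1 + i\right)}{2}}\right)}{1372} = \frac{5 \pi e^{\frac{7 \sqrt{2} \omega}{2}} \cos{\left(\frac{7 \sqrt{2} \omega}{2} + \frac{\pi}{4} \right)}}{343}

Both cases combine into a single formula in |ω|:

F(ω) = \frac{5 \pi e^{- \frac{7 \sqrt{2} \left|{\omega}\right|}{2}} \sin{\left(\frac{7 \sqrt{2} \left|{\omega}\right|}{2} + \frac{\pi}{4} \right)}}{343}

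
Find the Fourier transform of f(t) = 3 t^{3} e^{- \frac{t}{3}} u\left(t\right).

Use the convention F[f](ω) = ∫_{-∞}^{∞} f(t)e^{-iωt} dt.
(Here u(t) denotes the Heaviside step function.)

F(ω) = \frac{1458}{\left(3 i \omega + 1\right)^{4}}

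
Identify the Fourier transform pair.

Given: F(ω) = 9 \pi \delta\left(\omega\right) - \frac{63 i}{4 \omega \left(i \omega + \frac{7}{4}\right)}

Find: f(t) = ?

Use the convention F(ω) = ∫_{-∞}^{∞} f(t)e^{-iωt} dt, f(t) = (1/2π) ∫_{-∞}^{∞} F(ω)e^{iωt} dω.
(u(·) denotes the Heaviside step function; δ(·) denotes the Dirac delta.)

f(t) = 9 \left(1 - e^{- \frac{7 t}{4}}\right) u\left(t\right)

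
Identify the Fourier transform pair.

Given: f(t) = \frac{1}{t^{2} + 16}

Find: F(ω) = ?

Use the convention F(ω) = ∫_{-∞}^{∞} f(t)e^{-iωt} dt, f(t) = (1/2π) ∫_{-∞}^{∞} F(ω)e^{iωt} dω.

F(ω) = \frac{\pi e^{- 4 \left|{\omega}\right|}}{4}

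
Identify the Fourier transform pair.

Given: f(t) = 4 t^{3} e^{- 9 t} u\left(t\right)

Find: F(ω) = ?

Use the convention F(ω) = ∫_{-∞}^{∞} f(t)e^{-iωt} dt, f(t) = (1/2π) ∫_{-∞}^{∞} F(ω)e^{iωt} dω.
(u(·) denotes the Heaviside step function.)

F(ω) = \frac{24}{\left(i \omega + 9\right)^{4}}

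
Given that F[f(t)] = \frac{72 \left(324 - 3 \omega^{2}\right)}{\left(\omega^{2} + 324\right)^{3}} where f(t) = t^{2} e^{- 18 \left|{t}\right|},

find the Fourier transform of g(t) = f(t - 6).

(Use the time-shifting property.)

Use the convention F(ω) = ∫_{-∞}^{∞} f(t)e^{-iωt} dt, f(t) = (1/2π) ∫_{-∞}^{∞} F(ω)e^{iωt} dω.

F[g](ω) = \frac{216 \left(108 - \omega^{2}\right) e^{- 6 i \omega}}{\left(\omega^{2} + 324\right)^{3}}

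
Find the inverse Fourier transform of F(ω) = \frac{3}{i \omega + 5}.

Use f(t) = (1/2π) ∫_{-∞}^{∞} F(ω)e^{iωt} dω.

f(t) = 3 e^{- 5 t} u\left(t\right)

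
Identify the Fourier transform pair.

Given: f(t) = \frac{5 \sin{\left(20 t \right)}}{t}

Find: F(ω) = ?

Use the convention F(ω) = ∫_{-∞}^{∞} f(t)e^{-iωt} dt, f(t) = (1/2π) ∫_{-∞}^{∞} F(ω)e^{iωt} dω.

F(ω) = \begin{cases} 5 \pi & \text{for}\: \omega > -20 \wedge \omega < 20 \\0 & \text{otherwise} \end{cases}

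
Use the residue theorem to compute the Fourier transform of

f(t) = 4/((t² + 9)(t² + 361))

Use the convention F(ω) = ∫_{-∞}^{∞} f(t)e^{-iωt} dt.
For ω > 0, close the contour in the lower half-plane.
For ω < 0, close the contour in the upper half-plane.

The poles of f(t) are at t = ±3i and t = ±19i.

Let g(z) = f(z)e^{-iωz}; for large |z| the factor e^{-iωz} decays in the lower half-plane when ω > 0 and in the upper half-plane when ω < 0.

Case ω > 0 (lower half-plane, clockwise contour ⇒ F(ω) = -2πi·ΣRes):
  Res_{z = - 3 i} g(z) = \frac{i e^{- 3 \omega}}{528}
  Res_{z = - 19 i} g(z) = - \frac{i e^{- 19 \omega}}{3344}
  F(ω) = -2πi·ΣRes = \frac{\pi \left(19 e^{16 \omega} - 3\right) e^{- 19 \omega}}{5016}

Case ω < 0 (upper half-plane, counterclockwise contour ⇒ F(ω) = +2πi·ΣRes):
  Res_{z = 3 i} g(z) = - \frac{i e^{3 \omega}}{528}
  Res_{z = 19 i} g(z) = \frac{i e^{19 \omega}}{3344}
  F(ω) = 2πi·ΣRes = \frac{\pi \left(19 - 3 e^{16 \omega}\right) e^{3 \omega}}{5016}

Both cases combine into a single formula in |ω|:

F(ω) = \frac{\pi \left(19 e^{16 \left|{\omega}\right|} - 3\right) e^{- 19 \left|{\omega}\right|}}{5016}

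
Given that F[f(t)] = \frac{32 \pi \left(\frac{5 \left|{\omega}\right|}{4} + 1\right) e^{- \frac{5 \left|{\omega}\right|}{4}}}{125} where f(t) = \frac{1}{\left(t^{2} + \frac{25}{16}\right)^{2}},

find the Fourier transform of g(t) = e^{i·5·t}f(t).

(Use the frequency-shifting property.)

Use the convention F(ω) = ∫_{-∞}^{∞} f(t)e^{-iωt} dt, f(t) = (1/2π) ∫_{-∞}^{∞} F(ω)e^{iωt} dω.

F[g](ω) = \frac{8 \pi \left(5 \left|{\omega - 5}\right| + 4\right) e^{- \frac{5 \left|{\omega - 5}\right|}{4}}}{125}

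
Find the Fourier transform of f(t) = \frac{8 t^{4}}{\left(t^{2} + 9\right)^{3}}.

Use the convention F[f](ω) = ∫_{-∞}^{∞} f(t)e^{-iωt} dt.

F(ω) = \pi \left(3 \omega^{2} - 5 \left|{\omega}\right| + 1\right) e^{- 3 \left|{\omega}\right|}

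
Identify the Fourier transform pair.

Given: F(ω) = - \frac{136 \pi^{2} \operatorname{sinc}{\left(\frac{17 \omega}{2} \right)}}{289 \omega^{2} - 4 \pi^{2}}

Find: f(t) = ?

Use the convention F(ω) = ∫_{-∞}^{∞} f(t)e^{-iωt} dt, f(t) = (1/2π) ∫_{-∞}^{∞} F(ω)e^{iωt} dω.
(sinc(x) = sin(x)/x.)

f(t) = 4 \left(\begin{cases} \frac{\cos{\left(\frac{2 \pi t}{17} \right)}}{2} + \frac{1}{2} & \text{for}\: \left|{t}\right| < \frac{17}{2} \\0 & \text{otherwise} \end{cases}\right)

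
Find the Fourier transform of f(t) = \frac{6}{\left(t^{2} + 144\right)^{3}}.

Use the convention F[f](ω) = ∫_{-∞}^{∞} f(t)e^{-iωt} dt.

F(ω) = \frac{\pi \left(48 \omega^{2} + 12 \left|{\omega}\right| + 1\right) e^{- 12 \left|{\omega}\right|}}{110592}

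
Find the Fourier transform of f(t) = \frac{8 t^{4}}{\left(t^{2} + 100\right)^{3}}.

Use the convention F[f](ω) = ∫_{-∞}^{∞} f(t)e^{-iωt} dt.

F(ω) = \frac{\pi \left(100 \omega^{2} - 50 \left|{\omega}\right| + 3\right) e^{- 10 \left|{\omega}\right|}}{10}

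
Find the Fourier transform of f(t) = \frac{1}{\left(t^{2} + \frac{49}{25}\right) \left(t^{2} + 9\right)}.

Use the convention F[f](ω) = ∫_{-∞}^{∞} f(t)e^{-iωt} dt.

F(ω) = - \frac{25 \pi e^{- 3 \left|{\omega}\right|}}{528} + \frac{125 \pi e^{- \frac{7 \left|{\omega}\right|}{5}}}{1232}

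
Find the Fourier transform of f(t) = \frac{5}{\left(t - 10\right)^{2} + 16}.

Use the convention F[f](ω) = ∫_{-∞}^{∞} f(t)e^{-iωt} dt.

F(ω) = \frac{5 \pi e^{- 10 i \omega - 4 \left|{\omega}\right|}}{4}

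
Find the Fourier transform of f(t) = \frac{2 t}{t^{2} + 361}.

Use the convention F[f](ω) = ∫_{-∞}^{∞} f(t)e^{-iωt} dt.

F(ω) = - 2 i \pi e^{- 19 \left|{\omega}\right|} \operatorname{sign}{\left(\omega \right)}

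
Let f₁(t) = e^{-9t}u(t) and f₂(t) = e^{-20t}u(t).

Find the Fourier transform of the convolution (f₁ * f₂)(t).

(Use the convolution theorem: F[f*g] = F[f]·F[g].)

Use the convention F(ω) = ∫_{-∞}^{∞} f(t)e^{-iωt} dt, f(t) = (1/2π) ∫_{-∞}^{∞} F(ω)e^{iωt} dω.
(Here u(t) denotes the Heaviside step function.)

F[f₁*f₂](ω) = \frac{1}{\left(i \omega + 9\right) \left(i \omega + 20\right)}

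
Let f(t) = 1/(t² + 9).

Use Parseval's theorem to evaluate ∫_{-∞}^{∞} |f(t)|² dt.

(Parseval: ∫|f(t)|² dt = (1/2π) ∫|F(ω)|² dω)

∫|f(t)|² dt = \frac{\pi}{54}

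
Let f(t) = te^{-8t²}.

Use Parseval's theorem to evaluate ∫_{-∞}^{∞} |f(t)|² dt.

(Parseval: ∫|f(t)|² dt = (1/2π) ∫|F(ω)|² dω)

∫|f(t)|² dt = \frac{\sqrt{\pi}}{128}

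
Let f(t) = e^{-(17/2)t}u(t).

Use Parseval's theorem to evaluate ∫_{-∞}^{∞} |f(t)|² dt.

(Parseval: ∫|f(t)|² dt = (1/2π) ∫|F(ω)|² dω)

∫|f(t)|² dt = \frac{1}{17}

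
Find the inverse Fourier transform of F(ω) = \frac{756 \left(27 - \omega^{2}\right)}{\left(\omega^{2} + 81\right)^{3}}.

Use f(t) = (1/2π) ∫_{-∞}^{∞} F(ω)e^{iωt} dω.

f(t) = 7 t^{2} e^{- 9 \left|{t}\right|}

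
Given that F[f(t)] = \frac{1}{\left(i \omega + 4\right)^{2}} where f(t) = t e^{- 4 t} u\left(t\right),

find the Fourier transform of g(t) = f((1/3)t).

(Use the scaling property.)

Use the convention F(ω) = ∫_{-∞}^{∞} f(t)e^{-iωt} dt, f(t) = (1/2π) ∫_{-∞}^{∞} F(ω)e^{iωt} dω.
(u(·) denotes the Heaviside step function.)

F[g](ω) = \frac{3}{\left(3 i \omega + 4\right)^{2}}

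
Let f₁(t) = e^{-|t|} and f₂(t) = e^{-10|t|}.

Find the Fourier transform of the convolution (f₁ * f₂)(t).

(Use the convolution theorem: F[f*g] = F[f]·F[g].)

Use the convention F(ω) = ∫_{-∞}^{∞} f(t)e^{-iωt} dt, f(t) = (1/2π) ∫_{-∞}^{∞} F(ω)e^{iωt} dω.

F[f₁*f₂](ω) = \frac{40}{\left(\omega^{2} + 1\right) \left(\omega^{2} + 100\right)}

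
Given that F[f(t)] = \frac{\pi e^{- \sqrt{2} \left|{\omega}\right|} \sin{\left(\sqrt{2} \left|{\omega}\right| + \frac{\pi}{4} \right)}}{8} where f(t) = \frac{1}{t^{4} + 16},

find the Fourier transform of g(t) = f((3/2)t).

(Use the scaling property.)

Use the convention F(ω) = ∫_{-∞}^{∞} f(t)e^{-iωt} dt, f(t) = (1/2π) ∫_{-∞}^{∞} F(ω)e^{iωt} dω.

F[g](ω) = \frac{\pi e^{- \frac{2 \sqrt{2} \left|{\omega}\right|}{3}} \sin{\left(\frac{2 \sqrt{2} \left|{\omega}\right|}{3} + \frac{\pi}{4} \right)}}{12}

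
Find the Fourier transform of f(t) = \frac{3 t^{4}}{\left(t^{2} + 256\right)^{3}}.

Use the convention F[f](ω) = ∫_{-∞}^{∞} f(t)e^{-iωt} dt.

F(ω) = \frac{3 \pi \left(256 \omega^{2} - 80 \left|{\omega}\right| + 3\right) e^{- 16 \left|{\omega}\right|}}{128}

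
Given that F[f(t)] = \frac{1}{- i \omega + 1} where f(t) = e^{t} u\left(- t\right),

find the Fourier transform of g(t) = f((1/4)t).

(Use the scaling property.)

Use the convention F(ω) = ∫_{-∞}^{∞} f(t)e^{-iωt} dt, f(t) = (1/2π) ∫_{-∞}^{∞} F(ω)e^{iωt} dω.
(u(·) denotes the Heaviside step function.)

F[g](ω) = \frac{4 i}{4 \omega + i}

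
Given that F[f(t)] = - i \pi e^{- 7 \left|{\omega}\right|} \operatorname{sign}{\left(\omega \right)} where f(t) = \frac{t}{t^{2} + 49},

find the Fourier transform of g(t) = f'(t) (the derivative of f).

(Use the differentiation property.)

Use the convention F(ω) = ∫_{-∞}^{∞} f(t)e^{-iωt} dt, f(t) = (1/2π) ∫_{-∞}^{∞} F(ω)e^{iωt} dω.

F[g](ω) = \pi \omega e^{- 7 \left|{\omega}\right|} \operatorname{sign}{\left(\omega \right)}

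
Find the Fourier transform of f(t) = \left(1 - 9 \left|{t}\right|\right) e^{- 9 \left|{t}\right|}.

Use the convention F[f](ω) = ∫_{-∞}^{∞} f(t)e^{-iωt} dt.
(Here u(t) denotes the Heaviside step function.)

F(ω) = \frac{36 \omega^{2}}{\left(\omega^{2} + 81\right)^{2}}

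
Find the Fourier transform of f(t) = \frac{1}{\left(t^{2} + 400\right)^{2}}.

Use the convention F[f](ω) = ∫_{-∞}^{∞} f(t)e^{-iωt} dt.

F(ω) = \frac{\pi \left(20 \left|{\omega}\right| + 1\right) e^{- 20 \left|{\omega}\right|}}{16000}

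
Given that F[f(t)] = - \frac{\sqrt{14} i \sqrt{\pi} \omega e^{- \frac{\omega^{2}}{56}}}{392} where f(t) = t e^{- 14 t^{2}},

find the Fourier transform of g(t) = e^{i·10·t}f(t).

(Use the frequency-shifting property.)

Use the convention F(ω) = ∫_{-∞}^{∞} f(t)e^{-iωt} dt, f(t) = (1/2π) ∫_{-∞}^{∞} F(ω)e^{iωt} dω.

F[g](ω) = \frac{\sqrt{14} i \sqrt{\pi} \left(10 - \omega\right) e^{- \frac{\left(\omega - 10\right)^{2}}{56}}}{392}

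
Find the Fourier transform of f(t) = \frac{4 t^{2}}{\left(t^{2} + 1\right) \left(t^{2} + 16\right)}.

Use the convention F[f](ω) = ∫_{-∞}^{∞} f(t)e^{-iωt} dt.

F(ω) = \frac{4 \pi \left(4 - e^{3 \left|{\omega}\right|}\right) e^{- 4 \left|{\omega}\right|}}{15}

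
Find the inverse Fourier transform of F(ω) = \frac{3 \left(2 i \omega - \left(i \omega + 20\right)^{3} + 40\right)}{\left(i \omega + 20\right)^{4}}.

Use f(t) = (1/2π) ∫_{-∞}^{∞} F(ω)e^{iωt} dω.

f(t) = 3 \left(t^{2} - 1\right) e^{- 20 t} u\left(t\right)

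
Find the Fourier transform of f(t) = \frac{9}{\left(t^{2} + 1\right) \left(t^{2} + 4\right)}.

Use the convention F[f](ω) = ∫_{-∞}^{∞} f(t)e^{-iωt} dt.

F(ω) = \frac{3 \pi \left(2 e^{\left|{\omega}\right|} - 1\right) e^{- 2 \left|{\omega}\right|}}{2}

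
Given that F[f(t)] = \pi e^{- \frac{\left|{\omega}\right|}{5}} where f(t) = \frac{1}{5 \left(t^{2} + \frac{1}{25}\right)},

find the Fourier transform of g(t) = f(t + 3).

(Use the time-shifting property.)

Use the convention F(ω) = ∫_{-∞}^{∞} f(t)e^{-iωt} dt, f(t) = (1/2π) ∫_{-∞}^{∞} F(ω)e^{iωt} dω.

F[g](ω) = \pi e^{3 i \omega - \frac{\left|{\omega}\right|}{5}}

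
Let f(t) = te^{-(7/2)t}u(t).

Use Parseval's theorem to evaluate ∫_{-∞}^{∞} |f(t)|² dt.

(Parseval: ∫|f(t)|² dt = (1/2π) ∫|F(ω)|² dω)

∫|f(t)|² dt = \frac{2}{343}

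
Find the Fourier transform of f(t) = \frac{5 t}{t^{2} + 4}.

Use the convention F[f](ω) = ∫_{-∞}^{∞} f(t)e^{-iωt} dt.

F(ω) = - 5 i \pi e^{- 2 \left|{\omega}\right|} \operatorname{sign}{\left(\omega \right)}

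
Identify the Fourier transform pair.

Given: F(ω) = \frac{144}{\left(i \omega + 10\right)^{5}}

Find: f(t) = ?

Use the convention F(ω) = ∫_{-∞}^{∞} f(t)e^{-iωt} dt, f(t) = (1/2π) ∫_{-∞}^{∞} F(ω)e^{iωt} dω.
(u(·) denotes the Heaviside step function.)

f(t) = 6 t^{4} e^{- 10 t} u\left(t\right)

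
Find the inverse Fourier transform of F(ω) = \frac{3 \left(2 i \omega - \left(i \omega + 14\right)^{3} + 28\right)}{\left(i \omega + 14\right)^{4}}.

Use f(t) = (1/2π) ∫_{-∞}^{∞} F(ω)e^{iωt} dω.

f(t) = 3 \left(t^{2} - 1\right) e^{- 14 t} u\left(t\right)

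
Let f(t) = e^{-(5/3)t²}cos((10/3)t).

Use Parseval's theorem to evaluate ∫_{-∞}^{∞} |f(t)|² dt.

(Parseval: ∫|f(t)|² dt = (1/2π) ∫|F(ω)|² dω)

∫|f(t)|² dt = \frac{\sqrt{30} \sqrt{\pi} \left(1 + e^{\frac{10}{3}}\right)}{20 e^{\frac{10}{3}}}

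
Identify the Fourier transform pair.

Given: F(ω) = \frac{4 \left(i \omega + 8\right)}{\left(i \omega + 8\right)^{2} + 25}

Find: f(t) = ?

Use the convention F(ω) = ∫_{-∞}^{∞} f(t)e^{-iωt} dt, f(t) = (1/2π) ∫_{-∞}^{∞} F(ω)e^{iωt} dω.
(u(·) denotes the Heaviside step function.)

f(t) = 4 e^{- 8 t} \cos{\left(5 t \right)} u\left(t\right)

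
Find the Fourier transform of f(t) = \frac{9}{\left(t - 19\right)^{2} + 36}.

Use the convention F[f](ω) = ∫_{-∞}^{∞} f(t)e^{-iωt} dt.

F(ω) = \frac{3 \pi e^{- 19 i \omega - 6 \left|{\omega}\right|}}{2}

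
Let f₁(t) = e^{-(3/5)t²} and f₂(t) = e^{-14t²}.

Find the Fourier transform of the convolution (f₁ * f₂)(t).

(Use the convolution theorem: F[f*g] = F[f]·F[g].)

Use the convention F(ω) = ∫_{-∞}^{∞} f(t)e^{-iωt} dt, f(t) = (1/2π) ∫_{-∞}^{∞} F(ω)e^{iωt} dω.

F[f₁*f₂](ω) = \frac{\sqrt{210} \pi e^{- \frac{73 \omega^{2}}{168}}}{42}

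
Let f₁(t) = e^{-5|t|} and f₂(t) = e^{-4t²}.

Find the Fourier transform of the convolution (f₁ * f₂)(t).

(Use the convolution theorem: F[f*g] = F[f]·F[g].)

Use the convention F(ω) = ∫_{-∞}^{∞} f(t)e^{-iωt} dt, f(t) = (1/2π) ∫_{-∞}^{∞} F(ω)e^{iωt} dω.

F[f₁*f₂](ω) = \frac{5 \sqrt{\pi} e^{- \frac{\omega^{2}}{16}}}{\omega^{2} + 25}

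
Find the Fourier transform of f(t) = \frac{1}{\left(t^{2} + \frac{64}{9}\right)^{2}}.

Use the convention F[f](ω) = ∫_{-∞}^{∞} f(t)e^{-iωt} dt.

F(ω) = \frac{9 \pi \left(8 \left|{\omega}\right| + 3\right) e^{- \frac{8 \left|{\omega}\right|}{3}}}{1024}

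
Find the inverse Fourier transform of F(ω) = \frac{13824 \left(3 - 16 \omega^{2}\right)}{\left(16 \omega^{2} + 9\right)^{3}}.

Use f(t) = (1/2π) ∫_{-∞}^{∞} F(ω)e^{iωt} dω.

f(t) = 6 t^{2} e^{- \frac{3 \left|{t}\right|}{4}}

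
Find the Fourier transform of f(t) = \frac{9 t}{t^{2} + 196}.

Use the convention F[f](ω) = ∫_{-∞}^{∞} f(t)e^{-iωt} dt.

F(ω) = - 9 i \pi e^{- 14 \left|{\omega}\right|} \operatorname{sign}{\left(\omega \right)}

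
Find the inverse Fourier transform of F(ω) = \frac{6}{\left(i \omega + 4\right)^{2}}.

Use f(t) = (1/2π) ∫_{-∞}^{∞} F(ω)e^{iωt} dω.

f(t) = 6 t e^{- 4 t} u\left(t\right)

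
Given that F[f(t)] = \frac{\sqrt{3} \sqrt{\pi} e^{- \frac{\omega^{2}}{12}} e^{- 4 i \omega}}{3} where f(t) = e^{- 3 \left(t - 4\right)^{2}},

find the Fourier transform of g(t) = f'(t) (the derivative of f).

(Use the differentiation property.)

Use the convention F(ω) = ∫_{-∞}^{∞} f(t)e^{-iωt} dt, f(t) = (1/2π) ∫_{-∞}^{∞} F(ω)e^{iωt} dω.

F[g](ω) = \frac{\sqrt{3} i \sqrt{\pi} \omega e^{- \frac{\omega \left(\omega + 48 i\right)}{12}}}{3}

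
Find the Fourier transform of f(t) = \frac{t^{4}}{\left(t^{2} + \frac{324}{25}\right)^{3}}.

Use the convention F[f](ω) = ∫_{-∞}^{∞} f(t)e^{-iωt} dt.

F(ω) = \frac{\pi \left(108 \omega^{2} - 150 \left|{\omega}\right| + 25\right) e^{- \frac{18 \left|{\omega}\right|}{5}}}{240}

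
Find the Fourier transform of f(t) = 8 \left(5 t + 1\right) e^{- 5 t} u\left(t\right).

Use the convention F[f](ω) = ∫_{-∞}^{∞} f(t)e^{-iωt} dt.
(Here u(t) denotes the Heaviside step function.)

F(ω) = \frac{8 \left(- i \omega - 10\right)}{\omega^{2} - 10 i \omega - 25}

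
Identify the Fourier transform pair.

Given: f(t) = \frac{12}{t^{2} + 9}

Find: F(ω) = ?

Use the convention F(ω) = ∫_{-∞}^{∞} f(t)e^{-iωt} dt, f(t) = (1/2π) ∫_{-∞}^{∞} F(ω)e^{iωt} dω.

F(ω) = 4 \pi e^{- 3 \left|{\omega}\right|}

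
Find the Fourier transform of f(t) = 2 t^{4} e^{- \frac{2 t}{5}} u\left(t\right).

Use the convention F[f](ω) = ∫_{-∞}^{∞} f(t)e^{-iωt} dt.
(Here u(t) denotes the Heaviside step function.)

F(ω) = \frac{150000}{\left(5 i \omega + 2\right)^{5}}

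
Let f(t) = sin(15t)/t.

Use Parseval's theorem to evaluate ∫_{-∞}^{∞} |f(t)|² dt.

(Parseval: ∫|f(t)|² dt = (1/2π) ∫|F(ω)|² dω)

∫|f(t)|² dt = 15 \pi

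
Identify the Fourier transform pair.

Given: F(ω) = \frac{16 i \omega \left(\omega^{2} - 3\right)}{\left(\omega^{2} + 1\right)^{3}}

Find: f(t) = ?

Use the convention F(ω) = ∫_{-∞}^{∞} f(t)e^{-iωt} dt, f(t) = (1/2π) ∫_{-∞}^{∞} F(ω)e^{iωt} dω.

f(t) = 4 t e^{- \left|{t}\right|} \left|{t}\right|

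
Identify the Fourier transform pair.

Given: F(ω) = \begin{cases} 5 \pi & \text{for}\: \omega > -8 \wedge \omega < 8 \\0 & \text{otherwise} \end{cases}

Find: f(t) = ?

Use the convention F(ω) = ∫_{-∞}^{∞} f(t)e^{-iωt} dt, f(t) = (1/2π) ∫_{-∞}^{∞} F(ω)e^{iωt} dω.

f(t) = \frac{5 \sin{\left(8 t \right)}}{t}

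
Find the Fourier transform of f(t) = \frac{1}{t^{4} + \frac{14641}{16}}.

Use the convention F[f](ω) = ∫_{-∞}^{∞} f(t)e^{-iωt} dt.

F(ω) = \frac{8 \pi e^{- \frac{11 \sqrt{2} \left|{\omega}\right|}{4}} \sin{\left(\frac{11 \sqrt{2} \left|{\omega}\right|}{4} + \frac{\pi}{4} \right)}}{1331}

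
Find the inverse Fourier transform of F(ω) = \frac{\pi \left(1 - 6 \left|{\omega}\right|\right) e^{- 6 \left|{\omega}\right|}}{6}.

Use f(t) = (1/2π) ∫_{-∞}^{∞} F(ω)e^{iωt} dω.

f(t) = \frac{2 t^{2}}{\left(t^{2} + 36\right)^{2}}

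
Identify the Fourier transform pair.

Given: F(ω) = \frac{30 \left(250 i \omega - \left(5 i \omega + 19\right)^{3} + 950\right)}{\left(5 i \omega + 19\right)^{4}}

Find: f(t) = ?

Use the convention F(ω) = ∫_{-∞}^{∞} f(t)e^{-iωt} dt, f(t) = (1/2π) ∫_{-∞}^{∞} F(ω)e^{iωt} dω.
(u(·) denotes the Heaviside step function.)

f(t) = 6 \left(t^{2} - 1\right) e^{- \frac{19 t}{5}} u\left(t\right)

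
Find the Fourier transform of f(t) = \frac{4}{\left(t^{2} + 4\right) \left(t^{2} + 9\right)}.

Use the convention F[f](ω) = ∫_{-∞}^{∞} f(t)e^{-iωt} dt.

F(ω) = \frac{2 \pi \left(3 e^{\left|{\omega}\right|} - 2\right) e^{- 3 \left|{\omega}\right|}}{15}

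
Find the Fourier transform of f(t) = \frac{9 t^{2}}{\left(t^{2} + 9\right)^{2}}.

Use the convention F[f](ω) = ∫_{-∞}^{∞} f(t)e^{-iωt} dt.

F(ω) = \frac{3 \pi \left(1 - 3 \left|{\omega}\right|\right) e^{- 3 \left|{\omega}\right|}}{2}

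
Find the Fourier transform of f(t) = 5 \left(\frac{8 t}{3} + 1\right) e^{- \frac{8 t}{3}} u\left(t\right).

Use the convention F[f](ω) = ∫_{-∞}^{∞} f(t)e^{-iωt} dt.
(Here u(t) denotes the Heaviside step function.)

F(ω) = \frac{15 \left(- 3 i \omega - 16\right)}{9 \omega^{2} - 48 i \omega - 64}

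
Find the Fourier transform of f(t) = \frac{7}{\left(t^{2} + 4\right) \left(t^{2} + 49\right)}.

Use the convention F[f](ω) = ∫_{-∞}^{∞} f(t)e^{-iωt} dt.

F(ω) = \frac{\pi \left(7 e^{5 \left|{\omega}\right|} - 2\right) e^{- 7 \left|{\omega}\right|}}{90}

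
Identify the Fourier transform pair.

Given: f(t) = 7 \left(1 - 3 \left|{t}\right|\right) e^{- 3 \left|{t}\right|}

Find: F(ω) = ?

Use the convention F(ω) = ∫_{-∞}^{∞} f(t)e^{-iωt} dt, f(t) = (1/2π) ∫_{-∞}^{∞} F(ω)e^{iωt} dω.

F(ω) = \frac{84 \omega^{2}}{\left(\omega^{2} + 9\right)^{2}}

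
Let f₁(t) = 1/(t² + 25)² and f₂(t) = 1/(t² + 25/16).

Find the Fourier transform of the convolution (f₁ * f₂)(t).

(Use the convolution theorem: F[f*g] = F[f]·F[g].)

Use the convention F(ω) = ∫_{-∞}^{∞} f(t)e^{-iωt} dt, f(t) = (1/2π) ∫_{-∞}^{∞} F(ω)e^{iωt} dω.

F[f₁*f₂](ω) = \frac{2 \pi^{2} \left(5 \left|{\omega}\right| + 1\right) e^{- \frac{25 \left|{\omega}\right|}{4}}}{625}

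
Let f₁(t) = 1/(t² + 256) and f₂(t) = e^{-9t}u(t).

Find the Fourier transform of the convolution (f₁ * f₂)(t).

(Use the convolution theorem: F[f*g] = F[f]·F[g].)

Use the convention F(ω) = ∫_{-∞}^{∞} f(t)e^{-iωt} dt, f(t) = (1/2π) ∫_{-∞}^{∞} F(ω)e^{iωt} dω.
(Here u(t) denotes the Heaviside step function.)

F[f₁*f₂](ω) = \frac{\pi e^{- 16 \left|{\omega}\right|}}{16 \left(i \omega + 9\right)}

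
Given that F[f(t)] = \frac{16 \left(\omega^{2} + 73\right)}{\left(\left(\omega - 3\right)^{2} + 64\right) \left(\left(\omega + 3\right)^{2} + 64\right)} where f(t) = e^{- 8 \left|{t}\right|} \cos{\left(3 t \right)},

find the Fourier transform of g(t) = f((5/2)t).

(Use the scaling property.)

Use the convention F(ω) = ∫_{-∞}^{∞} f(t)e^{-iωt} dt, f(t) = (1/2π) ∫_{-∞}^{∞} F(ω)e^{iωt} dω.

F[g](ω) = \frac{160 \left(4 \omega^{2} + 1825\right)}{16 \omega^{4} + 11000 \omega^{2} + 3330625}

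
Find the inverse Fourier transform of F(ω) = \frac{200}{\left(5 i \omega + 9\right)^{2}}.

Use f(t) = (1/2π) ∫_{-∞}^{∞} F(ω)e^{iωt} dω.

f(t) = 8 t e^{- \frac{9 t}{5}} u\left(t\right)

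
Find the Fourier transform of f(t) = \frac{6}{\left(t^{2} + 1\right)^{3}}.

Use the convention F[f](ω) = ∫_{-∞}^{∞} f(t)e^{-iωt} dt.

F(ω) = \frac{3 \pi \left(\omega^{2} + 3 \left|{\omega}\right| + 3\right) e^{- \left|{\omega}\right|}}{4}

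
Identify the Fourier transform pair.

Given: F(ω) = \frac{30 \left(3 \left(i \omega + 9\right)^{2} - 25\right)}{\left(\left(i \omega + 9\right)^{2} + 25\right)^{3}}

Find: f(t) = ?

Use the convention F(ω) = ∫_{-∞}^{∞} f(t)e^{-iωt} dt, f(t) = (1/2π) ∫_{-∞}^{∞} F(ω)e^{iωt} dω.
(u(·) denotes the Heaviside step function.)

f(t) = 3 t^{2} e^{- 9 t} \sin{\left(5 t \right)} u\left(t\right)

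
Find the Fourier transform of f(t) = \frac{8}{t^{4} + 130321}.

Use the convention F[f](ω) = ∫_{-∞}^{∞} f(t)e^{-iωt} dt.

F(ω) = \frac{8 \pi e^{- \frac{19 \sqrt{2} \left|{\omega}\right|}{2}} \sin{\left(\frac{19 \sqrt{2} \left|{\omega}\right|}{2} + \frac{\pi}{4} \right)}}{6859}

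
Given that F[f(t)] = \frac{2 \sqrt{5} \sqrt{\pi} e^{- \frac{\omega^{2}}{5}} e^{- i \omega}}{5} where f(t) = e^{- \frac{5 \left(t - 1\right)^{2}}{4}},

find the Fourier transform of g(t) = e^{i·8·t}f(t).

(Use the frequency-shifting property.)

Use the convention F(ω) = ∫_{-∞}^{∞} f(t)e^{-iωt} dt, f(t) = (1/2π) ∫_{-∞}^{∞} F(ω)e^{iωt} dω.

F[g](ω) = \frac{2 \sqrt{5} \sqrt{\pi} e^{- \frac{\left(\omega - 8\right) \left(\omega - 8 + 5 i\right)}{5}}}{5}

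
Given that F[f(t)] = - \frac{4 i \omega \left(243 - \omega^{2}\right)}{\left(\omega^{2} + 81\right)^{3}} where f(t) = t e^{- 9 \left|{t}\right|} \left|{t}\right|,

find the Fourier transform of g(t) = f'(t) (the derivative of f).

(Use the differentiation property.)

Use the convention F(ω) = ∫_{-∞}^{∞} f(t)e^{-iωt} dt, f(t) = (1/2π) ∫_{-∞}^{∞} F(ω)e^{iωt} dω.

F[g](ω) = \frac{4 \omega^{2} \left(243 - \omega^{2}\right)}{\left(\omega^{2} + 81\right)^{3}}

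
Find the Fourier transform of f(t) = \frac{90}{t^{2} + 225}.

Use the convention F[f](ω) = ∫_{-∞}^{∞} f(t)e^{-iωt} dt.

F(ω) = 6 \pi e^{- 15 \left|{\omega}\right|}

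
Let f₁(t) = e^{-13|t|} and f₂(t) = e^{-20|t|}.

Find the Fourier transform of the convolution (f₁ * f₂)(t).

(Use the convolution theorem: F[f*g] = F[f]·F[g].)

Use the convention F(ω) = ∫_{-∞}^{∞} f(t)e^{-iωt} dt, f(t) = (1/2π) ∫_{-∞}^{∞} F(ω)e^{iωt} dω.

F[f₁*f₂](ω) = \frac{1040}{\left(\omega^{2} + 169\right) \left(\omega^{2} + 400\right)}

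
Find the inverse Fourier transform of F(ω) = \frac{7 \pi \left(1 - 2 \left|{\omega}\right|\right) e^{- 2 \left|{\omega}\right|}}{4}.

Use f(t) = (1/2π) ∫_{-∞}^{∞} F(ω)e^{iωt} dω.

f(t) = \frac{7 t^{2}}{\left(t^{2} + 4\right)^{2}}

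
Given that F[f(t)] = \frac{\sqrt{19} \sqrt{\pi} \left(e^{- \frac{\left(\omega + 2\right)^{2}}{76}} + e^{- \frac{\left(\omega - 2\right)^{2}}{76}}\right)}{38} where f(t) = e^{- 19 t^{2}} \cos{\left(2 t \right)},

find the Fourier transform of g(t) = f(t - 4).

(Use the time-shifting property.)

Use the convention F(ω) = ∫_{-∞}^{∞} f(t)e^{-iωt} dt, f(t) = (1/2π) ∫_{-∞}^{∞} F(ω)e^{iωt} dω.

F[g](ω) = \frac{\sqrt{19} \sqrt{\pi} \left(e^{\frac{2 \omega}{19}} + 1\right) e^{- \frac{\omega^{2}}{76} - \frac{\omega}{19} - 4 i \omega - \frac{1}{19}}}{38}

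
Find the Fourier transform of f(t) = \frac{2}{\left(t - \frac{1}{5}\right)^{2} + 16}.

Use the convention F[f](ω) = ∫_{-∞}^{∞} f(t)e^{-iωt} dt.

F(ω) = \frac{\pi e^{- \frac{i \omega}{5} - 4 \left|{\omega}\right|}}{2}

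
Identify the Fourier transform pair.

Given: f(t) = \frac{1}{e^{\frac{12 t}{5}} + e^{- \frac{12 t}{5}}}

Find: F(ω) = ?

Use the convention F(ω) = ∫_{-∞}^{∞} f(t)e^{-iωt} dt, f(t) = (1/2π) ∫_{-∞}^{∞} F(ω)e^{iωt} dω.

F(ω) = \frac{5 \pi}{24 \cosh{\left(\frac{5 \pi \omega}{24} \right)}}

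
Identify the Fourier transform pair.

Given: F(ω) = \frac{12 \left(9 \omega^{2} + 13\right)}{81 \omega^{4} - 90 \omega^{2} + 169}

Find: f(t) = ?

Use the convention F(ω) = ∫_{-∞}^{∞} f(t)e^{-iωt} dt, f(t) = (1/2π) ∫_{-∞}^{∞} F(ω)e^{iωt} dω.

f(t) = e^{- \frac{2 \left|{t}\right|}{3}} \cos{\left(t \right)}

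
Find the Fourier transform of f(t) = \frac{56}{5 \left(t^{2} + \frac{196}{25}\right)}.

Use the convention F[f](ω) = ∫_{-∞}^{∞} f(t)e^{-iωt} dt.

F(ω) = 4 \pi e^{- \frac{14 \left|{\omega}\right|}{5}}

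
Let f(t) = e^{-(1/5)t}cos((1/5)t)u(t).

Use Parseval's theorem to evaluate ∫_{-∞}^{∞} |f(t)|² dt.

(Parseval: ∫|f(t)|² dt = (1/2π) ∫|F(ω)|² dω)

∫|f(t)|² dt = \frac{15}{8}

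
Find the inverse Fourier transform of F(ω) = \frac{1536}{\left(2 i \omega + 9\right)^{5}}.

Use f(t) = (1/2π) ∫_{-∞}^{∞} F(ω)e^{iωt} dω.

f(t) = 2 t^{4} e^{- \frac{9 t}{2}} u\left(t\right)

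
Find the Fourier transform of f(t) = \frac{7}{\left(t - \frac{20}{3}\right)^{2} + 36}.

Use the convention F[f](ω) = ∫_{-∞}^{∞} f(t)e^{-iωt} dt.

F(ω) = \frac{7 \pi e^{- \frac{20 i \omega}{3} - 6 \left|{\omega}\right|}}{6}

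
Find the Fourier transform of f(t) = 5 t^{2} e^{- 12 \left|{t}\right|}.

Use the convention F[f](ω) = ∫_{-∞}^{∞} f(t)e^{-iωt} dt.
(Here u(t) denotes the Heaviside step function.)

F(ω) = \frac{720 \left(48 - \omega^{2}\right)}{\left(\omega^{2} + 144\right)^{3}}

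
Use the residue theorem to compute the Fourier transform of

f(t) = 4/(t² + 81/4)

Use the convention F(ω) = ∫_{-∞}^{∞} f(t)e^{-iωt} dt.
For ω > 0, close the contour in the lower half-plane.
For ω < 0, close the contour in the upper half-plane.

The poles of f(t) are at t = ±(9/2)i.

Let g(z) = f(z)e^{-iωz}; for large |z| the factor e^{-iωz} decays in the lower half-plane when ω > 0 and in the upper half-plane when ω < 0.

Case ω > 0 (lower half-plane, clockwise contour ⇒ F(ω) = -2πi·ΣRes):
  Res_{z = - \frac{9 i}{2}} g(z) = \frac{4 i e^{- \frac{9 \omega}{2}}}{9}
  F(ω) = -2πi·ΣRes = \frac{8 \pi e^{- \frac{9 \omega}{2}}}{9}

Case ω < 0 (upper half-plane, counterclockwise contour ⇒ F(ω) = +2πi·ΣRes):
  Res_{z = \frac{9 i}{2}} g(z) = - \frac{4 i e^{\frac{9 \omega}{2}}}{9}
  F(ω) = 2πi·ΣRes = \frac{8 \pi e^{\frac{9 \omega}{2}}}{9}

Both cases combine into a single formula in |ω|:

F(ω) = \frac{8 \pi e^{- \frac{9 \left|{\omega}\right|}{2}}}{9}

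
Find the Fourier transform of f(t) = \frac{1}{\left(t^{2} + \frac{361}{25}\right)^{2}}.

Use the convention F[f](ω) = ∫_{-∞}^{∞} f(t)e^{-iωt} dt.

F(ω) = \frac{25 \pi \left(19 \left|{\omega}\right| + 5\right) e^{- \frac{19 \left|{\omega}\right|}{5}}}{13718}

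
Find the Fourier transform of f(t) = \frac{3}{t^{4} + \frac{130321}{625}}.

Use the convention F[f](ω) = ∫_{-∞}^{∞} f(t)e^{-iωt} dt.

F(ω) = \frac{375 \pi e^{- \frac{19 \sqrt{2} \left|{\omega}\right|}{10}} \sin{\left(\frac{19 \sqrt{2} \left|{\omega}\right|}{10} + \frac{\pi}{4} \right)}}{6859}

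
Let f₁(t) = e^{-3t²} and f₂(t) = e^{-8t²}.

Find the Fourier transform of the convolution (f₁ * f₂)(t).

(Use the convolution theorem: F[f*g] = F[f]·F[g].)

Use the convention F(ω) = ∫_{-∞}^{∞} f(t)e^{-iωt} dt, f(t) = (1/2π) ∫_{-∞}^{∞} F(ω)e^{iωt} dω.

F[f₁*f₂](ω) = \frac{\sqrt{6} \pi e^{- \frac{11 \omega^{2}}{96}}}{12}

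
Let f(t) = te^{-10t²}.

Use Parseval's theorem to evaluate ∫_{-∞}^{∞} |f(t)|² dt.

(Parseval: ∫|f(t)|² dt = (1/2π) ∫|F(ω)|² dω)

∫|f(t)|² dt = \frac{\sqrt{5} \sqrt{\pi}}{400}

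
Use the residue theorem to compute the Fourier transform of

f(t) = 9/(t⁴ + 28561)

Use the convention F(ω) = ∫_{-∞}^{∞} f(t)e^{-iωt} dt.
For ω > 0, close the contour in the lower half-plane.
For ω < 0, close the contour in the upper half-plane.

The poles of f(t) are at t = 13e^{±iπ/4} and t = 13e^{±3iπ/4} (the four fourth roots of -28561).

Let g(z) = f(z)e^{-iωz}; for large |z| the factor e^{-iωz} decays in the lower half-plane when ω > 0 and in the upper half-plane when ω < 0.

Case ω > 0 (lower half-plane, clockwise contour ⇒ F(ω) = -2πi·ΣRes):
  Res_{z = - \frac{13 \sqrt{2}}{2} - \frac{13 \sqrt{2} i}{2}} g(z) = \frac{9 \sqrt{2} i \left(1 - i\right) e^{\frac{13 \sqrt{2} \omega \left(-1 + i\right)}{2}}}{17576}
  Res_{z = \frac{13 \sqrt{2}}{2} - \frac{13 \sqrt{2} i}{2}} g(z) = \frac{9 \sqrt{2} i \left(1 + i\right) e^{- \frac{13 \sqrt{2} \omega \left(1 + i\right)}{2}}}{17576}
  F(ω) = -2πi·ΣRes = \frac{9 \sqrt{2} \pi \left(1 - i\right) \left(e^{13 \sqrt{2} i \omega} + i\right) e^{- \frac{13 \sqrt{2} \omega \left(1 + i\right)}{2}}}{8788} = \frac{9 \pi e^{- \frac{13 \sqrt{2} \omega}{2}} \sin{\left(\frac{13 \sqrt{2} \omega}{2} + \frac{\pi}{4} \right)}}{2197}

Case ω < 0 (upper half-plane, counterclockwise contour ⇒ F(ω) = +2πi·ΣRes):
  Res_{z = \frac{13 \sqrt{2}}{2} + \frac{13 \sqrt{2} i}{2}} g(z) = \frac{9 \sqrt{2} i \left(-1 + i\right) e^{\frac{13 \sqrt{2} \omega \left(1 - i\right)}{2}}}{17576}
  Res_{z = - \frac{13 \sqrt{2}}{2} + \frac{13 \sqrt{2} i}{2}} g(z) = \frac{9 \sqrt{2} \left(1 - i\right) e^{\frac{13 \sqrt{2} \omega \left(1 + i\right)}{2}}}{17576}
  F(ω) = 2πi·ΣRes = - \frac{9 \sqrt{2} i \pi \left(i \left(1 - i\right) e^{\frac{13 \sqrt{2} \omega \left(1 - i\right)}{2}} - \left(1 - i\right) e^{\frac{13 \sqrt{2} \omega \left(1 + i\right)}{2}}\right)}{8788} = \frac{9 \pi e^{\frac{13 \sqrt{2} \omega}{2}} \cos{\left(\frac{13 \sqrt{2} \omega}{2} + \frac{\pi}{4} \right)}}{2197}

Both cases combine into a single formula in |ω|:

F(ω) = \frac{9 \pi e^{- \frac{13 \sqrt{2} \left|{\omega}\right|}{2}} \sin{\left(\frac{13 \sqrt{2} \left|{\omega}\right|}{2} + \frac{\pi}{4} \right)}}{2197}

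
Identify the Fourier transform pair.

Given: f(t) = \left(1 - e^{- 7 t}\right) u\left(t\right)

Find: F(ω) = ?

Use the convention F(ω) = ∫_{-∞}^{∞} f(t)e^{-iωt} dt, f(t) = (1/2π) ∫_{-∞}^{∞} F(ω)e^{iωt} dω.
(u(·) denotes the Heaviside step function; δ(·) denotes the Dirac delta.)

F(ω) = \pi \delta\left(\omega\right) - \frac{7 i}{\omega \left(i \omega + 7\right)}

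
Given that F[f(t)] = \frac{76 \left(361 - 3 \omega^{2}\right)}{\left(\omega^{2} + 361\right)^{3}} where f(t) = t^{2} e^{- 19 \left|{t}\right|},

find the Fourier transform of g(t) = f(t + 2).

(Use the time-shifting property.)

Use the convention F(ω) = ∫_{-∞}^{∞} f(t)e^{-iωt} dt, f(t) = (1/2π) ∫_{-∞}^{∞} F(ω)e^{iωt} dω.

F[g](ω) = \frac{\left(27436 - 228 \omega^{2}\right) e^{2 i \omega}}{\left(\omega^{2} + 361\right)^{3}}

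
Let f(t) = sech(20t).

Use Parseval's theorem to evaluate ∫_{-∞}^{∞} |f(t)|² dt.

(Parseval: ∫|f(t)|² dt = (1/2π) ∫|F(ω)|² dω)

∫|f(t)|² dt = \frac{1}{10}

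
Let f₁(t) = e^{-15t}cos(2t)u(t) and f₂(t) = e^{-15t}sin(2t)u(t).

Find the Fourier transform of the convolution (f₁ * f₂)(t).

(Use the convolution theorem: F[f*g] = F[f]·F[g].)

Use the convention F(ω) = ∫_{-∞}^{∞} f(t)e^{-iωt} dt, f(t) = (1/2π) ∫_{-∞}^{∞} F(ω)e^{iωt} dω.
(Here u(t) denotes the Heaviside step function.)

F[f₁*f₂](ω) = \frac{2 \left(i \omega + 15\right)}{\left(\left(i \omega + 15\right)^{2} + 4\right)^{2}}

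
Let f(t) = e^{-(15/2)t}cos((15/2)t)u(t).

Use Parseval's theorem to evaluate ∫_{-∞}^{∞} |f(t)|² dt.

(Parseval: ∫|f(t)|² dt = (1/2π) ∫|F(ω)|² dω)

∫|f(t)|² dt = \frac{1}{20}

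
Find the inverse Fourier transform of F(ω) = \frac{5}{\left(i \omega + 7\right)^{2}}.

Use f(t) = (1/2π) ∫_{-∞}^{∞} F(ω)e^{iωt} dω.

f(t) = 5 t e^{- 7 t} u\left(t\right)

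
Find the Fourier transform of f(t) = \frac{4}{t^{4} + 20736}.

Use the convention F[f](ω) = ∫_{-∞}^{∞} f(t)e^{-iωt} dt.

F(ω) = \frac{\pi e^{- 6 \sqrt{2} \left|{\omega}\right|} \sin{\left(6 \sqrt{2} \left|{\omega}\right| + \frac{\pi}{4} \right)}}{432}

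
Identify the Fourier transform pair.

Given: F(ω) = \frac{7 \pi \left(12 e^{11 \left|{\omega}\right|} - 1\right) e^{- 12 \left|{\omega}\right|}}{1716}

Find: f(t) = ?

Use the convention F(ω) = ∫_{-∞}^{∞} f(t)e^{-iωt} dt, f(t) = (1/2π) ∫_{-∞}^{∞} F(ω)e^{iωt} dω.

f(t) = \frac{7}{\left(t^{2} + 1\right) \left(t^{2} + 144\right)}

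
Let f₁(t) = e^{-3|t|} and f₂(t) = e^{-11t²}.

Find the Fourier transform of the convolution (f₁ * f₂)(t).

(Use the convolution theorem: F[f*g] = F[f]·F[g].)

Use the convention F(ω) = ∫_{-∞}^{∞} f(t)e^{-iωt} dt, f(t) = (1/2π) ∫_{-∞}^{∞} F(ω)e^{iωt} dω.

F[f₁*f₂](ω) = \frac{6 \sqrt{11} \sqrt{\pi} e^{- \frac{\omega^{2}}{44}}}{11 \left(\omega^{2} + 9\right)}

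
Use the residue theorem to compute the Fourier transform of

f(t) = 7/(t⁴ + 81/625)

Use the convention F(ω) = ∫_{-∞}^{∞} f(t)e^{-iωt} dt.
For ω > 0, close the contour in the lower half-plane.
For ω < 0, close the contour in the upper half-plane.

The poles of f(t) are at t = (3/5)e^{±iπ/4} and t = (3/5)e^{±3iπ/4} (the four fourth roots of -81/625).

Let g(z) = f(z)e^{-iωz}; for large |z| the factor e^{-iωz} decays in the lower half-plane when ω > 0 and in the upper half-plane when ω < 0.

Case ω > 0 (lower half-plane, clockwise contour ⇒ F(ω) = -2πi·ΣRes):
  Res_{z = - \frac{3 \sqrt{2}}{10} - \frac{3 \sqrt{2} i}{10}} g(z) = \frac{875 \sqrt{2} i \left(1 - i\right) e^{\frac{3 \sqrt{2} \omega \left(-1 + i\right)}{10}}}{216}
  Res_{z = \frac{3 \sqrt{2}}{10} - \frac{3 \sqrt{2} i}{10}} g(z) = \frac{875 \sqrt{2} i \left(1 + i\right) e^{- \frac{3 \sqrt{2} \omega \left(1 + i\right)}{10}}}{216}
  F(ω) = -2πi·ΣRes = \frac{875 \sqrt{2} \pi \left(1 - i\right) \left(e^{\frac{3 \sqrt{2} i \omega}{5}} + i\right) e^{- \frac{3 \sqrt{2} \omega \left(1 + i\right)}{10}}}{108} = \frac{875 \pi e^{- \frac{3 \sqrt{2} \omega}{10}} \sin{\left(\frac{3 \sqrt{2} \omega}{10} + \frac{\pi}{4} \right)}}{27}

Case ω < 0 (upper half-plane, counterclockwise contour ⇒ F(ω) = +2πi·ΣRes):
  Res_{z = \frac{3 \sqrt{2}}{10} + \frac{3 \sqrt{2} i}{10}} g(z) = \frac{875 \sqrt{2} i \left(-1 + i\right) e^{\frac{3 \sqrt{2} \omega \left(1 - i\right)}{10}}}{216}
  Res_{z = - \frac{3 \sqrt{2}}{10} + \frac{3 \sqrt{2} i}{10}} g(z) = \frac{875 \sqrt{2} \left(1 - i\right) e^{\frac{3 \sqrt{2} \omega \left(1 + i\right)}{10}}}{216}
  F(ω) = 2πi·ΣRes = - \frac{875 \sqrt{2} i \pi \left(i \left(1 - i\right) e^{\frac{3 \sqrt{2} \omega \left(1 - i\right)}{10}} - \left(1 - i\right) e^{\frac{3 \sqrt{2} \omega \left(1 + i\right)}{10}}\right)}{108} = \frac{875 \pi e^{\frac{3 \sqrt{2} \omega}{10}} \cos{\left(\frac{3 \sqrt{2} \omega}{10} + \frac{\pi}{4} \right)}}{27}

Both cases combine into a single formula in |ω|:

F(ω) = \frac{875 \pi e^{- \frac{3 \sqrt{2} \left|{\omega}\right|}{10}} \sin{\left(\frac{3 \sqrt{2} \left|{\omega}\right|}{10} + \frac{\pi}{4} \right)}}{27}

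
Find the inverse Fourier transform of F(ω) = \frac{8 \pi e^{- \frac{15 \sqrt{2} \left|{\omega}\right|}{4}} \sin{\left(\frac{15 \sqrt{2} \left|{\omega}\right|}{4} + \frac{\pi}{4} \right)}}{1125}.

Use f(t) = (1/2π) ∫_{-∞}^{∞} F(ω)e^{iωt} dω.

f(t) = \frac{3}{t^{4} + \frac{50625}{16}}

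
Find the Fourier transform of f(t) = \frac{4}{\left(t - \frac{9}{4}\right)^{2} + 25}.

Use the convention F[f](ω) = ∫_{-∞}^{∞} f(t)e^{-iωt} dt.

F(ω) = \frac{4 \pi e^{- \frac{9 i \omega}{4} - 5 \left|{\omega}\right|}}{5}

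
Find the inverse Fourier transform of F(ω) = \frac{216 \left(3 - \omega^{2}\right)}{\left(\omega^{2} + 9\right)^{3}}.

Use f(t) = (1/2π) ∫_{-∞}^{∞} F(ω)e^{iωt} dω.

f(t) = 6 t^{2} e^{- 3 \left|{t}\right|}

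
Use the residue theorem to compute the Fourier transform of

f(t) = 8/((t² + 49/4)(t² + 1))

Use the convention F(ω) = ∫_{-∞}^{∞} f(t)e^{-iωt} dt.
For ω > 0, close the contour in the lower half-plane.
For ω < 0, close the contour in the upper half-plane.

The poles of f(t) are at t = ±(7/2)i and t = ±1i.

Let g(z) = f(z)e^{-iωz}; for large |z| the factor e^{-iωz} decays in the lower half-plane when ω > 0 and in the upper half-plane when ω < 0.

Case ω > 0 (lower half-plane, clockwise contour ⇒ F(ω) = -2πi·ΣRes):
  Res_{z = - \frac{7 i}{2}} g(z) = - \frac{32 i e^{- \frac{7 \omega}{2}}}{315}
  Res_{z = - i} g(z) = \frac{16 i e^{- \omega}}{45}
  F(ω) = -2πi·ΣRes = \frac{32 \pi e^{- \omega}}{45} - \frac{64 \pi e^{- \frac{7 \omega}{2}}}{315}

Case ω < 0 (upper half-plane, counterclockwise contour ⇒ F(ω) = +2πi·ΣRes):
  Res_{z = \frac{7 i}{2}} g(z) = \frac{32 i e^{\frac{7 \omega}{2}}}{315}
  Res_{z = i} g(z) = - \frac{16 i e^{\omega}}{45}
  F(ω) = 2πi·ΣRes = \frac{32 \pi \left(- 2 e^{\frac{7 \omega}{2}} + 7 e^{\omega}\right)}{315}

Both cases combine into a single formula in |ω|:

F(ω) = \frac{32 \pi e^{- \left|{\omega}\right|}}{45} - \frac{64 \pi e^{- \frac{7 \left|{\omega}\right|}{2}}}{315}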